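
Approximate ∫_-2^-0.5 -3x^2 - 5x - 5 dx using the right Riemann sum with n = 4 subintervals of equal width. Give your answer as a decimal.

-5.40234375

Δx = (-0.5 − (-2))/4 = 0.375.
Right endpoints: -1.625, -1.25, -0.875, -0.5.
f(-1.625) = -4.796875, f(-1.25) = -3.4375, f(-0.875) = -2.921875, f(-0.5) = -3.25.
Sum = Δx · [f(-1.625) + f(-1.25) + f(-0.875) + f(-0.5)].
Sum = -5.40234375.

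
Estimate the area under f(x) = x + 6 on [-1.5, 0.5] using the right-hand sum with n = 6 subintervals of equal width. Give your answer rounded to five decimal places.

Δx = (0.5 − (-1.5))/6 = 1/3.
Right endpoints: -7/6, -5/6, -0.5, -1/6, 1/6, 0.5.
f(-7/6) = 29/6, f(-5/6) = 31/6, f(-0.5) = 5.5, f(-1/6) = 35/6, f(1/6) = 37/6, f(0.5) = 6.5.
Sum = Δx · [f(-7/6) + f(-5/6) + f(-0.5) + ...].
Sum ≈ 11.33333.

11.33333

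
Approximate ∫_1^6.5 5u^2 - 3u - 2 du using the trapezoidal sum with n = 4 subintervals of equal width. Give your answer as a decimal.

391.83203125

Δu = (6.5 − 1)/4 = 1.375.
f(1) = 0, f(2.375) = 19.078125, f(3.75) = 57.0625, f(5.125) = 113.953125, f(6.5) = 189.75.
T_4 = (Δu/2)·[f(u_0) + 2f(u_1) + 2f(u_2) + 2f(u_3) + f(u_4)].
Sum = 391.83203125.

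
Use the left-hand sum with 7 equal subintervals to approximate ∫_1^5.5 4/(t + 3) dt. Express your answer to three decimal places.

Δt = (5.5 − 1)/7 = 9/14.
Left endpoints: 1, 23/14, 16/7, 41/14, 25/7, 59/14, 34/7.
f(1) = 1, f(23/14) = 56/65, f(16/7) = 28/37, f(41/14) = 56/83, f(25/7) = 14/23, f(59/14) = 56/101, f(34/7) = 28/55.
Sum = Δt · [f(1) + f(23/14) + f(16/7) + ...].
Sum ≈ 3.192.

3.192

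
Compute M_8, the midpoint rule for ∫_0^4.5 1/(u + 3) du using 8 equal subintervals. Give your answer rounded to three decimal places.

0.915

Δu = (4.5 − 0)/8 = 0.5625.
Midpoints: 0.28125, 0.84375, 1.40625, 1.96875, 2.53125, 3.09375, 3.65625, 4.21875.
f(0.28125) = 32/105, f(0.84375) = 32/123, f(1.40625) = 32/141, f(1.96875) = 32/159, f(2.53125) = 32/177, f(3.09375) = 32/195, f(3.65625) = 32/213, f(4.21875) = 32/231.
Sum = Δu · [f(0.28125) + f(0.84375) + f(1.40625) + ...].
Sum ≈ 0.915.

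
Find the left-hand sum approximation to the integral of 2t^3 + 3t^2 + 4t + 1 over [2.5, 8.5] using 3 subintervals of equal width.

2052

Δt = (8.5 − 2.5)/3 = 2.
Left endpoints: 2.5, 4.5, 6.5.
f(2.5) = 61, f(4.5) = 262, f(6.5) = 703.
Sum = Δt · [f(2.5) + f(4.5) + f(6.5)].
Sum = 2052.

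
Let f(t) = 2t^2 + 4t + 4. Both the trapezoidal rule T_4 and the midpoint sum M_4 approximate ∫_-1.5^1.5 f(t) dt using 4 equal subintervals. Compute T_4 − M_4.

T_4 = 17.0625.
M_4 = 16.21875.
T_4 − M_4 = 0.84375.

0.84375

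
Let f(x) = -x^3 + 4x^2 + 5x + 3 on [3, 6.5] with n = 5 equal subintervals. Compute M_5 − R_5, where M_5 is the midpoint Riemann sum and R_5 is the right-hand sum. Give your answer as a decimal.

M_5 = -0.7590625.
R_5 = -39.1475.
M_5 − R_5 = 38.3884375.

38.3884375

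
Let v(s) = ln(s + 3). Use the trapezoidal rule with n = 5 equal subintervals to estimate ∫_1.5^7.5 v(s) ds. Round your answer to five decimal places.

Δs = (7.5 − 1.5)/5 = 1.2.
v(1.5) ≈ 1.50408, v(2.7) ≈ 1.74047, v(3.9) ≈ 1.93152, v(5.1) ≈ 2.09186, v(6.3) ≈ 2.23001, v(7.5) ≈ 2.35138.
T_5 = (Δs/2)·[v(s_0) + 2v(s_1) + ... + 2v(s_{4}) + v(s_5)].
Sum ≈ 11.90591.

11.90591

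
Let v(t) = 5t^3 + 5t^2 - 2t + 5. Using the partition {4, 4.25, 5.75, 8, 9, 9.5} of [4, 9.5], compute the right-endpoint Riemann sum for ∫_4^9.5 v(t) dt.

14636.01171875

Subinterval widths: 0.25, 1.5, 2.25, 1, 0.5.
Right endpoints: 4.25, 5.75, 8, 9, 9.5.
v(4.25) = 470.640625, v(5.75) = 1109.359375, v(8) = 2869, v(9) = 4037, v(9.5) = 4724.125.
Sum = Σ Δt_i · v(t_i).
Sum = 14636.01171875.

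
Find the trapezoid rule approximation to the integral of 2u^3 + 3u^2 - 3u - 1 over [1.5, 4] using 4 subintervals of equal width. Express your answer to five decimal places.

166.14258

Δu = (4 − 1.5)/4 = 0.625.
f(1.5) = 8, f(2.125) = 25.36328125, f(2.75) = 55.03125, f(3.375) = 99.93359375, f(4) = 163.
T_4 = (Δu/2)·[f(u_0) + 2f(u_1) + 2f(u_2) + 2f(u_3) + f(u_4)].
Sum ≈ 166.14258.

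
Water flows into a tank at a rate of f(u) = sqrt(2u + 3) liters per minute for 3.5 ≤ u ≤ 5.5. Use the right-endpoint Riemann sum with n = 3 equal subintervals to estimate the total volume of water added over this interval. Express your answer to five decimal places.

Δu = (5.5 − 3.5)/3 = 2/3.
Right endpoints: 25/6, 29/6, 5.5.
f(25/6) ≈ 3.36650, f(29/6) ≈ 3.55903, f(5.5) ≈ 3.74166.
Sum = Δu · [f(25/6) + f(29/6) + f(5.5)].
Sum ≈ 7.11146.

7.11146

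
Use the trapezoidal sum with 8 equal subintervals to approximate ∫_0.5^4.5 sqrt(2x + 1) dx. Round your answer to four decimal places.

9.5900

Δx = (4.5 − 0.5)/8 = 0.5.
f(0.5) ≈ 1.4142, f(1) ≈ 1.7321, f(1.5) ≈ 2.0000, f(2) ≈ 2.2361, f(2.5) ≈ 2.4495, f(3) ≈ 2.6458, f(3.5) ≈ 2.8284, f(4) ≈ 3.0000, f(4.5) ≈ 3.1623.
T_8 = (Δx/2)·[f(x_0) + 2f(x_1) + ... + 2f(x_{7}) + f(x_8)].
Sum ≈ 9.5900.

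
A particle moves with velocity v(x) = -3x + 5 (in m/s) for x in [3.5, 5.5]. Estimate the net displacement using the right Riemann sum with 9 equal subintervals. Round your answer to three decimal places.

-17.667

Δx = (5.5 − 3.5)/9 = 2/9.
Right endpoints: 67/18, 71/18, 25/6, 79/18, 83/18, 29/6, 91/18, 95/18, 5.5.
v(67/18) = -37/6, v(71/18) = -41/6, v(25/6) = -7.5, v(79/18) = -49/6, v(83/18) = -53/6, v(29/6) = -9.5, v(91/18) = -61/6, v(95/18) = -65/6, v(5.5) = -11.5.
Sum = Δx · [v(67/18) + v(71/18) + v(25/6) + ...].
Sum ≈ -17.667.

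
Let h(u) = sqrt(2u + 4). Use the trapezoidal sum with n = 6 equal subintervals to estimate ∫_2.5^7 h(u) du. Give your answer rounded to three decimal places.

16.451

Δu = (7 − 2.5)/6 = 0.75.
h(2.5) ≈ 3.000, h(3.25) ≈ 3.240, h(4) ≈ 3.464, h(4.75) ≈ 3.674, h(5.5) ≈ 3.873, h(6.25) ≈ 4.062, h(7) ≈ 4.243.
T_6 = (Δu/2)·[h(u_0) + 2h(u_1) + ... + 2h(u_{5}) + h(u_6)].
Sum ≈ 16.451.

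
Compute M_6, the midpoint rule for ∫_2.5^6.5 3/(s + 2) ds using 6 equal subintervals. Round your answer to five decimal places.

1.90600

Δs = (6.5 − 2.5)/6 = 2/3.
Midpoints: 17/6, 3.5, 25/6, 29/6, 5.5, 37/6.
f(17/6) = 18/29, f(3.5) = 6/11, f(25/6) = 18/37, f(29/6) = 18/41, f(5.5) = 0.4, f(37/6) = 18/49.
Sum = Δs · [f(17/6) + f(3.5) + f(25/6) + ...].
Sum ≈ 1.90600.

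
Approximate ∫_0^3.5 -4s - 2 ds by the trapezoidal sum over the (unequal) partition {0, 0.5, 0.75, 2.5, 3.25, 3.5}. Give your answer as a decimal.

Subinterval widths: 0.5, 0.25, 1.75, 0.75, 0.25.
f(0) = -2, f(0.5) = -4, f(0.75) = -5, f(2.5) = -12, f(3.25) = -15, f(3.5) = -16.
On each subinterval the trapezoid contributes (Δs_i/2)·[f(s_{i-1}) + f(s_i)].
Sum = -31.5.

-31.5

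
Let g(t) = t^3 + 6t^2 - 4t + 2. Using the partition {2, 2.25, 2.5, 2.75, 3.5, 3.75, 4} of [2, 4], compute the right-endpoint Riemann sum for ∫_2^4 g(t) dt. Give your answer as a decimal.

180.07421875

Subinterval widths: 0.25, 0.25, 0.25, 0.75, 0.25, 0.25.
Right endpoints: 2.25, 2.5, 2.75, 3.5, 3.75, 4.
g(2.25) = 34.765625, g(2.5) = 45.125, g(2.75) = 57.171875, g(3.5) = 104.375, g(3.75) = 124.109375, g(4) = 146.
Sum = Σ Δt_i · g(t_i).
Sum = 180.07421875.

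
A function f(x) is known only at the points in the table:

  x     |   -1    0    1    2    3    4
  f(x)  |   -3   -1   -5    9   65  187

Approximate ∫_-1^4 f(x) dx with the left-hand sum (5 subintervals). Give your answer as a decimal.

65

Δx = 1.
Sum = 1·[(-3) + (-1) + (-5) + 9 + 65] = 65.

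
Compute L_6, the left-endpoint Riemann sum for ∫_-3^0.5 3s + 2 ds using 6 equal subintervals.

Δs = (0.5 − (-3))/6 = 7/12.
Left endpoints: -3, -29/12, -11/6, -1.25, -2/3, -1/12.
f(-3) = -7, f(-29/12) = -5.25, f(-11/6) = -3.5, f(-1.25) = -1.75, f(-2/3) = 0, f(-1/12) = 1.75.
Sum = Δs · [f(-3) + f(-29/12) + f(-11/6) + ...].
Sum = -9.1875.

-9.1875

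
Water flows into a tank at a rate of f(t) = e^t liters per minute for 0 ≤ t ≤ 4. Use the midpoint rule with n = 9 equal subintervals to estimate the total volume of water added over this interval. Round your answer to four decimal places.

Δt = (4 − 0)/9 = 4/9.
Midpoints: 2/9, 2/3, 10/9, 14/9, 2, 22/9, 26/9, 10/3, 34/9.
f(2/9) ≈ 1.2488, f(2/3) ≈ 1.9477, f(10/9) ≈ 3.0377, f(14/9) ≈ 4.7377, f(2) ≈ 7.3891, f(22/9) ≈ 11.5241, f(26/9) ≈ 17.9733, f(10/3) ≈ 28.0316, f(34/9) ≈ 43.7188.
Sum = Δt · [f(2/9) + f(2/3) + f(10/9) + ...].
Sum ≈ 53.1595.

53.1595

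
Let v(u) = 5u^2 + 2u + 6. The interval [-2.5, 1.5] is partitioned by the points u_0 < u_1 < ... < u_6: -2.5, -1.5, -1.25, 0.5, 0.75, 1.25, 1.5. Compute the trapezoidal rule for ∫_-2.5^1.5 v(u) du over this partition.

57.109375

Subinterval widths: 1, 0.25, 1.75, 0.25, 0.5, 0.25.
v(-2.5) = 32.25, v(-1.5) = 14.25, v(-1.25) = 11.3125, v(0.5) = 8.25, v(0.75) = 10.3125, v(1.25) = 16.3125, v(1.5) = 20.25.
On each subinterval the trapezoid contributes (Δu_i/2)·[v(u_{i-1}) + v(u_i)].
Sum = 57.109375.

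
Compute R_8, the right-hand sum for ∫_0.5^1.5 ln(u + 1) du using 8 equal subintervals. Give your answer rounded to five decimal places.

Δu = (1.5 − 0.5)/8 = 0.125.
Right endpoints: 0.625, 0.75, 0.875, 1, 1.125, 1.25, 1.375, 1.5.
f(0.625) ≈ 0.48551, f(0.75) ≈ 0.55962, f(0.875) ≈ 0.62861, f(1) ≈ 0.69315, f(1.125) ≈ 0.75377, f(1.25) ≈ 0.81093, f(1.375) ≈ 0.86500, f(1.5) ≈ 0.91629.
Sum = Δu · [f(0.625) + f(0.75) + f(0.875) + ...].
Sum ≈ 0.71411.

0.71411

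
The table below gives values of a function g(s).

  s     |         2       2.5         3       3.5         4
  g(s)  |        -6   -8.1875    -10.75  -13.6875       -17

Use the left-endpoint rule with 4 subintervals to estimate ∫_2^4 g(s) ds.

-19.3125

Δs = 0.5.
Sum = 0.5·[(-6) + (-8.1875) + (-10.75) + (-13.6875)] = -19.3125.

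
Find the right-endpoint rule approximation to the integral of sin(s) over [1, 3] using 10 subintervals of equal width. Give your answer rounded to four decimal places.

Δs = (3 − 1)/10 = 0.2.
Right endpoints: 1.2, 1.4, 1.6, 1.8, 2, 2.2, 2.4, 2.6, 2.8, 3.
f(1.2) ≈ 0.9320, f(1.4) ≈ 0.9854, f(1.6) ≈ 0.9996, f(1.8) ≈ 0.9738, f(2) ≈ 0.9093, f(2.2) ≈ 0.8085, f(2.4) ≈ 0.6755, f(2.6) ≈ 0.5155, f(2.8) ≈ 0.3350, f(3) ≈ 0.1411.
Sum = Δs · [f(1.2) + f(1.4) + f(1.6) + ...].
Sum ≈ 1.4552.

1.4552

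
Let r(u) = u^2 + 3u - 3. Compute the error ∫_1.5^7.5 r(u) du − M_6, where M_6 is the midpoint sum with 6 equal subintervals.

Exact integral: ∫_1.5^7.5 r(u) du = 202.5.
M_6 = 202.
Error = 202.5 − 202 = 0.5.

0.5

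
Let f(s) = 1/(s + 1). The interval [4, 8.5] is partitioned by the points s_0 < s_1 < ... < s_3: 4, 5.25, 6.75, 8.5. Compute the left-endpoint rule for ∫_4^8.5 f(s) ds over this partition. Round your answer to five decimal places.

0.71581

Subinterval widths: 1.25, 1.5, 1.75.
Left endpoints: 4, 5.25, 6.75.
f(4) = 0.2, f(5.25) = 0.16, f(6.75) = 4/31.
Sum = Σ Δs_i · f(s_i).
Sum ≈ 0.71581.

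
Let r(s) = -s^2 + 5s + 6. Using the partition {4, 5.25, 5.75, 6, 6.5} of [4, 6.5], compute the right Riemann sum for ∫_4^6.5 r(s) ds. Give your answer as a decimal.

Subinterval widths: 1.25, 0.5, 0.25, 0.5.
Right endpoints: 5.25, 5.75, 6, 6.5.
r(5.25) = 4.6875, r(5.75) = 1.6875, r(6) = 0, r(6.5) = -3.75.
Sum = Σ Δs_i · r(s_i).
Sum = 4.828125.

4.828125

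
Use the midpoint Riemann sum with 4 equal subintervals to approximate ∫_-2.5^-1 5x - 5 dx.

-20.625

Δx = (-1 − (-2.5))/4 = 0.375.
Midpoints: -2.3125, -1.9375, -1.5625, -1.1875.
f(-2.3125) = -16.5625, f(-1.9375) = -14.6875, f(-1.5625) = -12.8125, f(-1.1875) = -10.9375.
Sum = Δx · [f(-2.3125) + f(-1.9375) + f(-1.5625) + f(-1.1875)].
Sum = -20.625.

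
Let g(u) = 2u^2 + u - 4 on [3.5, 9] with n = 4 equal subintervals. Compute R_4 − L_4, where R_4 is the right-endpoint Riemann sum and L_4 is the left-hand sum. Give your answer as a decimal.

R_4 = 571.5703125.
L_4 = 374.9453125.
R_4 − L_4 = 196.625.

196.625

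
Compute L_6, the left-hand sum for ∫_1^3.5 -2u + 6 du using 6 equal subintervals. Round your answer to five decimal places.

Δu = (3.5 − 1)/6 = 5/12.
Left endpoints: 1, 17/12, 11/6, 2.25, 8/3, 37/12.
f(1) = 4, f(17/12) = 19/6, f(11/6) = 7/3, f(2.25) = 1.5, f(8/3) = 2/3, f(37/12) = -1/6.
Sum = Δu · [f(1) + f(17/12) + f(11/6) + ...].
Sum ≈ 4.79167.

4.79167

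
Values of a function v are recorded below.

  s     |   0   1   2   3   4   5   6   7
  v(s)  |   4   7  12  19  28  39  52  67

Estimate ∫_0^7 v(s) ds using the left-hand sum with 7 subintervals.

161

Δs = 1.
Sum = 1·[4 + 7 + 12 + 19 + 28 + 39 + 52] = 161.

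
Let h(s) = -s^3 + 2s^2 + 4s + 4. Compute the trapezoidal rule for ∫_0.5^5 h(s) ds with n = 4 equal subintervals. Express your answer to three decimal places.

Δs = (5 − 0.5)/4 = 1.125.
h(0.5) = 6.375, h(1.625) = 5883/512, h(2.75) = 9.328125, h(3.875) = -4431/512, h(5) = -51.
T_4 = (Δs/2)·[h(s_0) + 2h(s_1) + 2h(s_2) + 2h(s_3) + h(s_4)].
Sum ≈ -11.417.

-11.417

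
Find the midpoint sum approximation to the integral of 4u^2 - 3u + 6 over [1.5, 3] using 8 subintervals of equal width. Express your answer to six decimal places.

30.357422

Δu = (3 − 1.5)/8 = 0.1875.
Midpoints: 1.59375, 1.78125, 1.96875, 2.15625, 2.34375, 2.53125, 2.71875, 2.90625.
f(1.59375) = 11.37890625, f(1.78125) = 13.34765625, f(1.96875) = 15.59765625, f(2.15625) = 18.12890625, f(2.34375) = 20.94140625, f(2.53125) = 24.03515625, f(2.71875) = 27.41015625, f(2.90625) = 31.06640625.
Sum = Δu · [f(1.59375) + f(1.78125) + f(1.96875) + ...].
Sum ≈ 30.357422.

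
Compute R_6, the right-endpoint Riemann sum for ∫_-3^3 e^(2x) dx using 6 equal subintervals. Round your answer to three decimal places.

466.570

Δx = (3 − (-3))/6 = 1.
Right endpoints: -2, -1, 0, 1, 2, 3.
f(-2) ≈ 0.018, f(-1) ≈ 0.135, f(0) ≈ 1.000, f(1) ≈ 7.389, f(2) ≈ 54.598, f(3) ≈ 403.429.
Sum = Δx · [f(-2) + f(-1) + f(0) + ...].
Sum ≈ 466.570.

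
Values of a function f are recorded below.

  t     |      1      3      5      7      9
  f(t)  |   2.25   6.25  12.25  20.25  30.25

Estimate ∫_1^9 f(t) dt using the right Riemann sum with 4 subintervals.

Δt = 2.
Sum = 2·[6.25 + 12.25 + 20.25 + 30.25] = 138.

138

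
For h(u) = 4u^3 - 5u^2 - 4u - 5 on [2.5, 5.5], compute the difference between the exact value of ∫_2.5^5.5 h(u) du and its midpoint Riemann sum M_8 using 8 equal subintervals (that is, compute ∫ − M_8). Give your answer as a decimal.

Exact integral: ∫_2.5^5.5 h(u) du = 561.75.
M_8 = 560.23828125.
Error = 561.75 − 560.23828125 = 1.51171875.

1.51171875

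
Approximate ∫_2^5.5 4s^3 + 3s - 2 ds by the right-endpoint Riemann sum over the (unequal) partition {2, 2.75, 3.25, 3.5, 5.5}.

1544.609375

Subinterval widths: 0.75, 0.5, 0.25, 2.
Right endpoints: 2.75, 3.25, 3.5, 5.5.
f(2.75) = 89.4375, f(3.25) = 145.0625, f(3.5) = 180, f(5.5) = 680.
Sum = Σ Δs_i · f(s_i).
Sum = 1544.609375.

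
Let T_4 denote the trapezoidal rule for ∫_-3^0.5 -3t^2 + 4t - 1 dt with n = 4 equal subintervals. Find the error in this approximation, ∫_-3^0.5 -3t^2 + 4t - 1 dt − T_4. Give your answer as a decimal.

1.33984375

Exact integral: ∫_-3^0.5 f(t) dt = -48.125.
T_4 = -49.46484375.
Error = -48.125 − (-49.46484375) = 1.33984375.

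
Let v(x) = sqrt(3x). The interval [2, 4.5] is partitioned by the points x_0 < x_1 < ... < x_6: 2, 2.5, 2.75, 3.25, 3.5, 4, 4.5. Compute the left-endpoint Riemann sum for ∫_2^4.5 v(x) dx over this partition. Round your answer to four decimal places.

7.4784

Subinterval widths: 0.5, 0.25, 0.5, 0.25, 0.5, 0.5.
Left endpoints: 2, 2.5, 2.75, 3.25, 3.5, 4.
v(2) ≈ 2.4495, v(2.5) ≈ 2.7386, v(2.75) ≈ 2.8723, v(3.25) ≈ 3.1225, v(3.5) ≈ 3.2404, v(4) ≈ 3.4641.
Sum = Σ Δx_i · v(x_i).
Sum ≈ 7.4784.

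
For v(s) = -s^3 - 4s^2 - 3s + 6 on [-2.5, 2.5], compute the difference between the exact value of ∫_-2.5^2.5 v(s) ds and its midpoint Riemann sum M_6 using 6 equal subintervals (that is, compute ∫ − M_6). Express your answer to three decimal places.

Exact integral: ∫_-2.5^2.5 v(s) ds ≈ -11.66667.
M_6 ≈ -10.50926.
Error ≈ -11.66667 − (-10.50926) ≈ -1.157.

-1.157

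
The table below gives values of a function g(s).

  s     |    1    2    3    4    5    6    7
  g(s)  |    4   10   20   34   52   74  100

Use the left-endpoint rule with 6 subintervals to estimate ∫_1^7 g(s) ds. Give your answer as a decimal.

194

Δs = 1.
Sum = 1·[4 + 10 + 20 + 34 + 52 + 74] = 194.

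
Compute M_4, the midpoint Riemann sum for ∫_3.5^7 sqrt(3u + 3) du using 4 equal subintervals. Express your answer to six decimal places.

Δu = (7 − 3.5)/4 = 0.875.
Midpoints: 3.9375, 4.8125, 5.6875, 6.5625.
f(3.9375) ≈ 3.848701, f(4.8125) ≈ 4.175823, f(5.6875) ≈ 4.479118, f(6.5625) ≈ 4.763140.
Sum = Δu · [f(3.9375) + f(4.8125) + f(5.6875) + f(6.5625)].
Sum ≈ 15.108435.

15.108435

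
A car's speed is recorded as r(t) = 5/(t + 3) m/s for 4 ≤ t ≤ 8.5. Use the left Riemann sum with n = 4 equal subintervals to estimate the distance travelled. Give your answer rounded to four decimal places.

2.6462

Δt = (8.5 − 4)/4 = 1.125.
Left endpoints: 4, 5.125, 6.25, 7.375.
r(4) = 5/7, r(5.125) = 8/13, r(6.25) = 20/37, r(7.375) = 40/83.
Sum = Δt · [r(4) + r(5.125) + r(6.25) + r(7.375)].
Sum ≈ 2.6462.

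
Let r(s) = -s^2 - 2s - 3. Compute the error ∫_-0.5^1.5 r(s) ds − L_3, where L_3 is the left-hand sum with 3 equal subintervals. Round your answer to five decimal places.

Exact integral: ∫_-0.5^1.5 r(s) ds ≈ -9.1666667.
L_3 ≈ -7.3148148.
Error ≈ -9.1666667 − (-7.3148148) ≈ -1.85185.

-1.85185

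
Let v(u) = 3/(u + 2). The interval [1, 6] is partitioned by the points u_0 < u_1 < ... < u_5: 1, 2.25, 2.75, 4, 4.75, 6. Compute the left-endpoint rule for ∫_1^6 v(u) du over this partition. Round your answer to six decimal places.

Subinterval widths: 1.25, 0.5, 1.25, 0.75, 1.25.
Left endpoints: 1, 2.25, 2.75, 4, 4.75.
v(1) = 1, v(2.25) = 12/17, v(2.75) = 12/19, v(4) = 0.5, v(4.75) = 4/9.
Sum = Σ Δu_i · v(u_i).
Sum ≈ 3.322970.

3.322970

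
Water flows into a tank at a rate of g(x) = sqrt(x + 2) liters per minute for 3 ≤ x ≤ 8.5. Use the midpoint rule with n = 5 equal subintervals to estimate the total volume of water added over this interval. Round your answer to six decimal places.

Δx = (8.5 − 3)/5 = 1.1.
Midpoints: 3.55, 4.65, 5.75, 6.85, 7.95.
g(3.55) ≈ 2.355844, g(4.65) ≈ 2.578759, g(5.75) ≈ 2.783882, g(6.85) ≈ 2.974895, g(7.95) ≈ 3.154362.
Sum = Δx · [g(3.55) + g(4.65) + g(5.75) + g(6.85) + g(7.95)].
Sum ≈ 15.232517.

15.232517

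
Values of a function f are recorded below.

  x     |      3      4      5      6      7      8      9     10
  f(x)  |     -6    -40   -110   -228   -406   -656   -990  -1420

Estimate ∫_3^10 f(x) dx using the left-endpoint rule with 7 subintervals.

Δx = 1.
Sum = 1·[(-6) + (-40) + (-110) + (-228) + (-406) + (-656) + (-990)] = -2436.

-2436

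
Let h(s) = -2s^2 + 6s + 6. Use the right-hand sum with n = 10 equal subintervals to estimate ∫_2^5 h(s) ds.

Δs = (5 − 2)/10 = 0.3.
Right endpoints: 2.3, 2.6, 2.9, 3.2, 3.5, 3.8, 4.1, 4.4, 4.7, 5.
h(2.3) = 9.22, h(2.6) = 8.08, h(2.9) = 6.58, h(3.2) = 4.72, h(3.5) = 2.5, h(3.8) = -0.08, h(4.1) = -3.02, h(4.4) = -6.32, h(4.7) = -9.98, h(5) = -14.
Sum = Δs · [h(2.3) + h(2.6) + h(2.9) + ...].
Sum = -0.69.

-0.69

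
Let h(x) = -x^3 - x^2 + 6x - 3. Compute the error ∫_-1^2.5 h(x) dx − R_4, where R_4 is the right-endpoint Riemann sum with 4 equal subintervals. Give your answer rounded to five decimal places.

1.83431

Exact integral: ∫_-1^2.5 h(x) dx ≈ -9.8072917.
R_4 ≈ -11.6416016.
Error ≈ -9.8072917 − (-11.6416016) ≈ 1.83431.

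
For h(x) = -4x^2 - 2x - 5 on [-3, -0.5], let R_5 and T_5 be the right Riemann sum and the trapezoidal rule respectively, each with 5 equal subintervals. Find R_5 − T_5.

7.5

R_5 = -32.5.
T_5 = -40.
R_5 − T_5 = 7.5.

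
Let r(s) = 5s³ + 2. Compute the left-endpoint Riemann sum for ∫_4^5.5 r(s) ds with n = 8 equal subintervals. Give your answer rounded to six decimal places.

779.466064

Δs = (5.5 − 4)/8 = 0.1875.
Left endpoints: 4, 4.1875, 4.375, 4.5625, 4.75, 4.9375, 5.125, 5.3125.
r(4) = 322, r(4.1875) = 1512007/4096, r(4.375) = 215399/512, r(4.5625) = 1953277/4096, r(4.75) = 537.859375, r(4.9375) = 2473387/4096, r(5.125) = 345629/512, r(5.3125) = 3078817/4096.
Sum = Δs · [r(4) + r(4.1875) + r(4.375) + ...].
Sum ≈ 779.466064.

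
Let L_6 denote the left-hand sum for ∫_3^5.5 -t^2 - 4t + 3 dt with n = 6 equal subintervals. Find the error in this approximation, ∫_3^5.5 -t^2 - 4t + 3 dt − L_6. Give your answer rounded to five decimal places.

Exact integral: ∫_3^5.5 f(t) dt ≈ -81.4583333.
L_6 ≈ -75.0202546.
Error ≈ -81.4583333 − (-75.0202546) ≈ -6.43808.

-6.43808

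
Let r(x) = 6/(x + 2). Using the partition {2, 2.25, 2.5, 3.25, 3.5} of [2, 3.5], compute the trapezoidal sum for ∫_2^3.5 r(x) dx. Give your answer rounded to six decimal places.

Subinterval widths: 0.25, 0.25, 0.75, 0.25.
r(2) = 1.5, r(2.25) = 24/17, r(2.5) = 4/3, r(3.25) = 8/7, r(3.5) = 12/11.
On each subinterval the trapezoid contributes (Δx_i/2)·[r(x_{i-1}) + r(x_i)].
Sum ≈ 1.914900.

1.914900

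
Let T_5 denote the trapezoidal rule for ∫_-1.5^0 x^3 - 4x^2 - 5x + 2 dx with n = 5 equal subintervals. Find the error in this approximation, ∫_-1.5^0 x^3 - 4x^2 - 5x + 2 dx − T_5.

Exact integral: ∫_-1.5^0 f(x) dx = 2.859375.
T_5 = 2.71875.
Error = 2.859375 − 2.71875 = 0.140625.

0.140625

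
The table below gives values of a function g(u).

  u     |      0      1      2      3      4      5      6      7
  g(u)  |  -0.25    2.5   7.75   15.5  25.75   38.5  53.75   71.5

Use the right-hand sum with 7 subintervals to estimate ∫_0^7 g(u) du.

Δu = 1.
Sum = 1·[2.5 + 7.75 + 15.5 + 25.75 + 38.5 + 53.75 + 71.5] = 215.25.

215.25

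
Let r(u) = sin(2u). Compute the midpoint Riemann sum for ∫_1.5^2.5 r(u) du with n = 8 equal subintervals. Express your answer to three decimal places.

-0.638

Δu = (2.5 − 1.5)/8 = 0.125.
Midpoints: 1.5625, 1.6875, 1.8125, 1.9375, 2.0625, 2.1875, 2.3125, 2.4375.
r(1.5625) ≈ 0.017, r(1.6875) ≈ -0.231, r(1.8125) ≈ -0.465, r(1.9375) ≈ -0.669, r(2.0625) ≈ -0.832, r(2.1875) ≈ -0.944, r(2.3125) ≈ -0.996, r(2.4375) ≈ -0.987.
Sum = Δu · [r(1.5625) + r(1.6875) + r(1.8125) + ...].
Sum ≈ -0.638.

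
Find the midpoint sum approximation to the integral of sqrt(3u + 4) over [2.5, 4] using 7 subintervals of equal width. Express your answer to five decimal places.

5.55604

Δu = (4 − 2.5)/7 = 3/14.
Midpoints: 73/28, 79/28, 85/28, 3.25, 97/28, 103/28, 109/28.
f(73/28) ≈ 3.43823, f(79/28) ≈ 3.53048, f(85/28) ≈ 3.62038, f(3.25) ≈ 3.70810, f(97/28) ≈ 3.79379, f(103/28) ≈ 3.87759, f(109/28) ≈ 3.95962.
Sum = Δu · [f(73/28) + f(79/28) + f(85/28) + ...].
Sum ≈ 5.55604.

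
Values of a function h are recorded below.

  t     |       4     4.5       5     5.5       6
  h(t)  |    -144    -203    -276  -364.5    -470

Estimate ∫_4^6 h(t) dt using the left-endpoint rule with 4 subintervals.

Δt = 0.5.
Sum = 0.5·[(-144) + (-203) + (-276) + (-364.5)] = -493.75.

-493.75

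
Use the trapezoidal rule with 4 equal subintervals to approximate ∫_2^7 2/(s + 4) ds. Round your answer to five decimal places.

1.21733

Δs = (7 − 2)/4 = 1.25.
f(2) = 1/3, f(3.25) = 8/29, f(4.5) = 4/17, f(5.75) = 8/39, f(7) = 2/11.
T_4 = (Δs/2)·[f(s_0) + 2f(s_1) + 2f(s_2) + 2f(s_3) + f(s_4)].
Sum ≈ 1.21733.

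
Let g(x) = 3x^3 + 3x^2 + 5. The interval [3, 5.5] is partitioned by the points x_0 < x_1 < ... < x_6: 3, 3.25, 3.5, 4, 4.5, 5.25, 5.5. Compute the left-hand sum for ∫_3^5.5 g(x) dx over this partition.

Subinterval widths: 0.25, 0.25, 0.5, 0.5, 0.75, 0.25.
Left endpoints: 3, 3.25, 3.5, 4, 4.5, 5.25.
g(3) = 113, g(3.25) = 139.671875, g(3.5) = 170.375, g(4) = 245, g(4.5) = 339.125, g(5.25) = 521.796875.
Sum = Σ Δx_i · g(x_i).
Sum = 655.6484375.

655.6484375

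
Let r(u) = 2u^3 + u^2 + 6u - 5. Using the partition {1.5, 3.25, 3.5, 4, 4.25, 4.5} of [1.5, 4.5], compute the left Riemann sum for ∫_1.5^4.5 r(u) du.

Subinterval widths: 1.75, 0.25, 0.5, 0.25, 0.25.
Left endpoints: 1.5, 3.25, 3.5, 4, 4.25.
r(1.5) = 13, r(3.25) = 93.71875, r(3.5) = 114, r(4) = 163, r(4.25) = 192.09375.
Sum = Σ Δu_i · r(u_i).
Sum = 191.953125.

191.953125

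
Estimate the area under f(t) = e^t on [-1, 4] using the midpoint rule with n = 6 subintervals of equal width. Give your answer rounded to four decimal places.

Δt = (4 − (-1))/6 = 5/6.
Midpoints: -7/12, 0.25, 13/12, 23/12, 2.75, 43/12.
f(-7/12) ≈ 0.5580, f(0.25) ≈ 1.2840, f(13/12) ≈ 2.9545, f(23/12) ≈ 6.7983, f(2.75) ≈ 15.6426, f(43/12) ≈ 35.9933.
Sum = Δt · [f(-7/12) + f(0.25) + f(13/12) + ...].
Sum ≈ 52.6923.

52.6923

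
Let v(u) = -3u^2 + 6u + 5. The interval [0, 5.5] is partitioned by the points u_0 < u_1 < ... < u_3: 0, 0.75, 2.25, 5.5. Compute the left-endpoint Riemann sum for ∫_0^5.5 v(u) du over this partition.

Subinterval widths: 0.75, 1.5, 3.25.
Left endpoints: 0, 0.75, 2.25.
v(0) = 5, v(0.75) = 7.8125, v(2.25) = 3.3125.
Sum = Σ Δu_i · v(u_i).
Sum = 26.234375.

26.234375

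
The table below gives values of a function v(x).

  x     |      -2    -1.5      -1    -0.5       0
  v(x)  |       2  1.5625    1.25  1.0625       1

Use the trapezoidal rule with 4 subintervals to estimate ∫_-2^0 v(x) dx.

2.6875

Δx = 0.5.
T_4 = (0.5/2)·[2 + 2·1.5625 + 2·1.25 + 2·1.0625 + 1] = 2.6875.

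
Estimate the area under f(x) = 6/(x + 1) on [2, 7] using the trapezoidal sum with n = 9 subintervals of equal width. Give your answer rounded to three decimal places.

5.900

Δx = (7 − 2)/9 = 5/9.
f(2) = 2, f(23/9) = 1.6875, f(28/9) = 54/37, f(11/3) = 9/7, f(38/9) = 54/47, f(43/9) = 27/26, f(16/3) = 18/19, f(53/9) = 27/31, f(58/9) = 54/67, f(7) = 0.75.
T_9 = (Δx/2)·[f(x_0) + 2f(x_1) + ... + 2f(x_{8}) + f(x_9)].
Sum ≈ 5.900.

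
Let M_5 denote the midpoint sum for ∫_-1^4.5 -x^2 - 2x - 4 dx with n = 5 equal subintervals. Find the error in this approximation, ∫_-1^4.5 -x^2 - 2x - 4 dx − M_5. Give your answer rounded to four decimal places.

Exact integral: ∫_-1^4.5 f(x) dx ≈ -71.958333.
M_5 = -71.40375.
Error ≈ -71.958333 − (-71.40375) ≈ -0.5546.

-0.5546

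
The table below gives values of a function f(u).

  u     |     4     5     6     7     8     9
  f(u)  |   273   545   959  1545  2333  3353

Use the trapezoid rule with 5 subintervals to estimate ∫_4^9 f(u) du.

Δu = 1.
T_5 = (1/2)·[273 + 2·545 + 2·959 + 2·1545 + 2·2333 + 3353] = 7195.

7195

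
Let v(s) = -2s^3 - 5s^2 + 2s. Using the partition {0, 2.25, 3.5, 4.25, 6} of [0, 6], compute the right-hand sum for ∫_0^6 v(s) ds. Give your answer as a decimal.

-1499.59375

Subinterval widths: 2.25, 1.25, 0.75, 1.75.
Right endpoints: 2.25, 3.5, 4.25, 6.
v(2.25) = -43.59375, v(3.5) = -140, v(4.25) = -235.34375, v(6) = -600.
Sum = Σ Δs_i · v(s_i).
Sum = -1499.59375.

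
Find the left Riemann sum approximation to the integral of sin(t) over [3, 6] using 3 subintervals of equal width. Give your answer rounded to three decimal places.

Δt = (6 − 3)/3 = 1.
Left endpoints: 3, 4, 5.
f(3) ≈ 0.141, f(4) ≈ -0.757, f(5) ≈ -0.959.
Sum = Δt · [f(3) + f(4) + f(5)].
Sum ≈ -1.575.

-1.575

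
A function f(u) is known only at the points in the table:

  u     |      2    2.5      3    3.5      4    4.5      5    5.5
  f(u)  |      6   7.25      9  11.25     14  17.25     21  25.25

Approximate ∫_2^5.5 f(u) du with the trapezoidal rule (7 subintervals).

Δu = 0.5.
T_7 = (0.5/2)·[6 + 2·7.25 + 2·9 + 2·11.25 + 2·14 + 2·17.25 + 2·21 + 25.25] = 47.6875.

47.6875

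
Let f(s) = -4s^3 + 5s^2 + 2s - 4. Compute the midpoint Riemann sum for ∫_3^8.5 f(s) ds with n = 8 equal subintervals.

-4105.40625

Δs = (8.5 − 3)/8 = 0.6875.
Midpoints: 3.34375, 4.03125, 4.71875, 5.40625, 6.09375, 6.78125, 7.46875, 8.15625.
f(3.34375) = -745067/8192, f(4.03125) = -1447769/8192, f(4.71875) = -2486367/8192, f(5.40625) = -3924749/8192, f(6.09375) = -5826803/8192, f(6.78125) = -8256417/8192, f(7.46875) = -11277479/8192, f(8.15625) = -14953877/8192.
Sum = Δs · [f(3.34375) + f(4.03125) + f(4.71875) + ...].
Sum = -4105.40625.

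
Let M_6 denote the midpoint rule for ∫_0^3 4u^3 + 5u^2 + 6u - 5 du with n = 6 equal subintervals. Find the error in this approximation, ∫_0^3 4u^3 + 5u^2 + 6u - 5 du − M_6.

1.4375

Exact integral: ∫_0^3 f(u) du = 138.
M_6 = 136.5625.
Error = 138 − 136.5625 = 1.4375.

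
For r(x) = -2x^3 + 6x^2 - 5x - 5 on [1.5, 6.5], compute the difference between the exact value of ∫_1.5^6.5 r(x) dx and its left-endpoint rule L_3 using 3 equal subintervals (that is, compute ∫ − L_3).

-231.25

Exact integral: ∫_1.5^6.5 r(x) dx = -472.5.
L_3 = -241.25.
Error = -472.5 − (-241.25) = -231.25.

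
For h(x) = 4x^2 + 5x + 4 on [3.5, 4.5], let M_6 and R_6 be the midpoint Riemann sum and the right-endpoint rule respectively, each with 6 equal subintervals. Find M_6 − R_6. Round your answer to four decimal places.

-3.1111

M_6 ≈ 88.324074.
R_6 ≈ 91.435185.
M_6 − R_6 ≈ -3.1111.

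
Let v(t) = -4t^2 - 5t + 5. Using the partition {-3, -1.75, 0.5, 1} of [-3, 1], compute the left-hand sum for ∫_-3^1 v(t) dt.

-15.875

Subinterval widths: 1.25, 2.25, 0.5.
Left endpoints: -3, -1.75, 0.5.
v(-3) = -16, v(-1.75) = 1.5, v(0.5) = 1.5.
Sum = Σ Δt_i · v(t_i).
Sum = -15.875.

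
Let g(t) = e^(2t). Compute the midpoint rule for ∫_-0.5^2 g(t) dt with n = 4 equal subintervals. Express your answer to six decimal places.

25.427091

Δt = (2 − (-0.5))/4 = 0.625.
Midpoints: -0.1875, 0.4375, 1.0625, 1.6875.
g(-0.1875) ≈ 0.687289, g(0.4375) ≈ 2.398875, g(1.0625) ≈ 8.372897, g(1.6875) ≈ 29.224284.
Sum = Δt · [g(-0.1875) + g(0.4375) + g(1.0625) + g(1.6875)].
Sum ≈ 25.427091.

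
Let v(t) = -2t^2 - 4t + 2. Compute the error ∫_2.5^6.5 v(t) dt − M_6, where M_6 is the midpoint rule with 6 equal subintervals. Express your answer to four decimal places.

Exact integral: ∫_2.5^6.5 v(t) dt ≈ -236.666667.
M_6 ≈ -236.370370.
Error ≈ -236.666667 − (-236.370370) ≈ -0.2963.

-0.2963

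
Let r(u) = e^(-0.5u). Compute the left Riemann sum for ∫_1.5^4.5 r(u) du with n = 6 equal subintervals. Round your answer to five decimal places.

0.82950

Δu = (4.5 − 1.5)/6 = 0.5.
Left endpoints: 1.5, 2, 2.5, 3, 3.5, 4.
r(1.5) ≈ 0.47237, r(2) ≈ 0.36788, r(2.5) ≈ 0.28650, r(3) ≈ 0.22313, r(3.5) ≈ 0.17377, r(4) ≈ 0.13534.
Sum = Δu · [r(1.5) + r(2) + r(2.5) + ...].
Sum ≈ 0.82950.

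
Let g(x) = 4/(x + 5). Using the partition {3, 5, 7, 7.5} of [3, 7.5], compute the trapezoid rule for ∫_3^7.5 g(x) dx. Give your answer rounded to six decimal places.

1.796667

Subinterval widths: 2, 2, 0.5.
g(3) = 0.5, g(5) = 0.4, g(7) = 1/3, g(7.5) = 0.32.
On each subinterval the trapezoid contributes (Δx_i/2)·[g(x_{i-1}) + g(x_i)].
Sum ≈ 1.796667.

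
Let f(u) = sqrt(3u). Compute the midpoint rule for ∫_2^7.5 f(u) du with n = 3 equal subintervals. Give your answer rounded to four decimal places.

Δu = (7.5 − 2)/3 = 11/6.
Midpoints: 35/12, 4.75, 79/12.
f(35/12) ≈ 2.9580, f(4.75) ≈ 3.7749, f(79/12) ≈ 4.4441.
Sum = Δu · [f(35/12) + f(4.75) + f(79/12)].
Sum ≈ 20.4913.

20.4913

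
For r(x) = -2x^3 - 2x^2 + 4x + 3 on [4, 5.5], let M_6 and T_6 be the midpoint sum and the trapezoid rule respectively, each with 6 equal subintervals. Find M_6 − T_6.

0.71484375

M_6 = -364.54296875.
T_6 = -365.2578125.
M_6 − T_6 = 0.71484375.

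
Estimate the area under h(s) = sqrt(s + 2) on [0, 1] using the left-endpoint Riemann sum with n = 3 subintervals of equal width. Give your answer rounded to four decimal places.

1.5249

Δs = (1 − 0)/3 = 1/3.
Left endpoints: 0, 1/3, 2/3.
h(0) ≈ 1.4142, h(1/3) ≈ 1.5275, h(2/3) ≈ 1.6330.
Sum = Δs · [h(0) + h(1/3) + h(2/3)].
Sum ≈ 1.5249.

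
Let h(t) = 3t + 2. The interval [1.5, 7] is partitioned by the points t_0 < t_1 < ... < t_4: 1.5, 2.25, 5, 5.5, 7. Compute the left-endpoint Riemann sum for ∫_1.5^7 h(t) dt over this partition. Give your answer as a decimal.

65.1875

Subinterval widths: 0.75, 2.75, 0.5, 1.5.
Left endpoints: 1.5, 2.25, 5, 5.5.
h(1.5) = 6.5, h(2.25) = 8.75, h(5) = 17, h(5.5) = 18.5.
Sum = Σ Δt_i · h(t_i).
Sum = 65.1875.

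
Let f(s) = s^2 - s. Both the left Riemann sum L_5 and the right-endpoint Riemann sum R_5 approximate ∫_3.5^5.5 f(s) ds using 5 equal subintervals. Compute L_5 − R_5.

L_5 = 29.02.
R_5 = 35.42.
L_5 − R_5 = -6.4.

-6.4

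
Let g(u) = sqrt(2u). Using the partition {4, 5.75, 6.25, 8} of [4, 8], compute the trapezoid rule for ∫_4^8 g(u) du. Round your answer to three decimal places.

Subinterval widths: 1.75, 0.5, 1.75.
g(4) ≈ 2.828, g(5.75) ≈ 3.391, g(6.25) ≈ 3.536, g(8) ≈ 4.000.
On each subinterval the trapezoid contributes (Δu_i/2)·[g(u_{i-1}) + g(u_i)].
Sum ≈ 13.767.

13.767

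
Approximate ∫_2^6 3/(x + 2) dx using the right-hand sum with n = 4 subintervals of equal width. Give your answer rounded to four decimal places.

Δx = (6 − 2)/4 = 1.
Right endpoints: 3, 4, 5, 6.
f(3) = 0.6, f(4) = 0.5, f(5) = 3/7, f(6) = 0.375.
Sum = Δx · [f(3) + f(4) + f(5) + f(6)].
Sum ≈ 1.9036.

1.9036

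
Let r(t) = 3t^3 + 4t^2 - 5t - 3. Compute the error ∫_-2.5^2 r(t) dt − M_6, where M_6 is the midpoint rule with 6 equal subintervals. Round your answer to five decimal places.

Exact integral: ∫_-2.5^2 r(t) dt = 6.328125.
M_6 ≈ 5.9589844.
Error ≈ 6.328125 − 5.9589844 ≈ 0.36914.

0.36914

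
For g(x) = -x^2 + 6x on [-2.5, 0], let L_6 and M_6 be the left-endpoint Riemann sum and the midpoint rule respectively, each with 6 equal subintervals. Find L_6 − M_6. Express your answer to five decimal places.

L_6 ≈ -28.4577546.
M_6 ≈ -23.9221644.
L_6 − M_6 ≈ -4.53559.

-4.53559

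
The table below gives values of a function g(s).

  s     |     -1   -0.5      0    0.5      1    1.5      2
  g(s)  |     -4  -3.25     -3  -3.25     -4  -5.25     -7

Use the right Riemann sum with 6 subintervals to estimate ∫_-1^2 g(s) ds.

Δs = 0.5.
Sum = 0.5·[(-3.25) + (-3) + (-3.25) + (-4) + (-5.25) + (-7)] = -12.875.

-12.875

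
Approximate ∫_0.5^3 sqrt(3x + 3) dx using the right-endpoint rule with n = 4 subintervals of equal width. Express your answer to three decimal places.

Δx = (3 − 0.5)/4 = 0.625.
Right endpoints: 1.125, 1.75, 2.375, 3.
f(1.125) ≈ 2.525, f(1.75) ≈ 2.872, f(2.375) ≈ 3.182, f(3) ≈ 3.464.
Sum = Δx · [f(1.125) + f(1.75) + f(2.375) + f(3)].
Sum ≈ 7.527.

7.527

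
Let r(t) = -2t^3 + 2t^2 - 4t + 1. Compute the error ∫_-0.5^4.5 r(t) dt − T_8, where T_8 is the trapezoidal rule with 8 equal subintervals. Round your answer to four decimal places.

Exact integral: ∫_-0.5^4.5 r(t) dt ≈ -179.166667.
T_8 = -182.421875.
Error ≈ -179.166667 − (-182.421875) ≈ 3.2552.

3.2552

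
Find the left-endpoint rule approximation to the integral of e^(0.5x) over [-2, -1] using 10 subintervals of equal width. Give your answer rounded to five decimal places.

0.46547

Δx = (-1 − (-2))/10 = 0.1.
Left endpoints: -2, -1.9, -1.8, -1.7, -1.6, -1.5, -1.4, -1.3, -1.2, -1.1.
f(-2) ≈ 0.36788, f(-1.9) ≈ 0.38674, f(-1.8) ≈ 0.40657, f(-1.7) ≈ 0.42741, f(-1.6) ≈ 0.44933, f(-1.5) ≈ 0.47237, f(-1.4) ≈ 0.49659, f(-1.3) ≈ 0.52205, f(-1.2) ≈ 0.54881, f(-1.1) ≈ 0.57695.
Sum = Δx · [f(-2) + f(-1.9) + f(-1.8) + ...].
Sum ≈ 0.46547.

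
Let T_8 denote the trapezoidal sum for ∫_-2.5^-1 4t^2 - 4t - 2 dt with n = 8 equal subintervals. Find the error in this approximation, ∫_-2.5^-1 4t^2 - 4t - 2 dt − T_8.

Exact integral: ∫_-2.5^-1 f(t) dt = 27.
T_8 = 27.03515625.
Error = 27 − 27.03515625 = -0.03515625.

-0.03515625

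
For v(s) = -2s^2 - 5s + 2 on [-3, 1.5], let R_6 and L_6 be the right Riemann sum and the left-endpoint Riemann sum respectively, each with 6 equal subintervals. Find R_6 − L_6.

-6.75

R_6 = 1.40625.
L_6 = 8.15625.
R_6 − L_6 = -6.75.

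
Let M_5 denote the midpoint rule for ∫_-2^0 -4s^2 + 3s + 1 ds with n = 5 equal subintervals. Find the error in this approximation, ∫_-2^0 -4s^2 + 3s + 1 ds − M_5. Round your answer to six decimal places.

-0.106667

Exact integral: ∫_-2^0 f(s) ds ≈ -14.66666667.
M_5 = -14.56.
Error ≈ -14.66666667 − (-14.56) ≈ -0.106667.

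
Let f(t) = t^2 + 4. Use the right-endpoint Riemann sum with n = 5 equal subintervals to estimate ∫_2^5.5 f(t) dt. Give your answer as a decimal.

Δt = (5.5 − 2)/5 = 0.7.
Right endpoints: 2.7, 3.4, 4.1, 4.8, 5.5.
f(2.7) = 11.29, f(3.4) = 15.56, f(4.1) = 20.81, f(4.8) = 27.04, f(5.5) = 34.25.
Sum = Δt · [f(2.7) + f(3.4) + f(4.1) + f(4.8) + f(5.5)].
Sum = 76.265.

76.265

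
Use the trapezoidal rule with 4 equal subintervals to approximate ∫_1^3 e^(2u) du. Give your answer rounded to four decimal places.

Δu = (3 − 1)/4 = 0.5.
f(1) ≈ 7.3891, f(1.5) ≈ 20.0855, f(2) ≈ 54.5982, f(2.5) ≈ 148.4132, f(3) ≈ 403.4288.
T_4 = (Δu/2)·[f(u_0) + 2f(u_1) + 2f(u_2) + 2f(u_3) + f(u_4)].
Sum ≈ 214.2529.

214.2529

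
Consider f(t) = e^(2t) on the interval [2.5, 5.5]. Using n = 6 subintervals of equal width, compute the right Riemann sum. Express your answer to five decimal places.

47242.35569

Δt = (5.5 − 2.5)/6 = 0.5.
Right endpoints: 3, 3.5, 4, 4.5, 5, 5.5.
f(3) ≈ 403.42879, f(3.5) ≈ 1096.63316, f(4) ≈ 2980.95799, f(4.5) ≈ 8103.08393, f(5) ≈ 22026.46579, f(5.5) ≈ 59874.14172.
Sum = Δt · [f(3) + f(3.5) + f(4) + ...].
Sum ≈ 47242.35569.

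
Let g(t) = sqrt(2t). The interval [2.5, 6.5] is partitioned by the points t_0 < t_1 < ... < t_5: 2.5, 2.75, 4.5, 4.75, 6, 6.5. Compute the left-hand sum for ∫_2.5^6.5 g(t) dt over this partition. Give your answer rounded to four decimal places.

10.9979

Subinterval widths: 0.25, 1.75, 0.25, 1.25, 0.5.
Left endpoints: 2.5, 2.75, 4.5, 4.75, 6.
g(2.5) ≈ 2.2361, g(2.75) ≈ 2.3452, g(4.5) ≈ 3.0000, g(4.75) ≈ 3.0822, g(6) ≈ 3.4641.
Sum = Σ Δt_i · g(t_i).
Sum ≈ 10.9979.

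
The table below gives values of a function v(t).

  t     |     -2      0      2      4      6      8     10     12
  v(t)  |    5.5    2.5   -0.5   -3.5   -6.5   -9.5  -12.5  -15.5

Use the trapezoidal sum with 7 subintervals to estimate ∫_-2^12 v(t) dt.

-70

Δt = 2.
T_7 = (2/2)·[5.5 + 2·2.5 + 2·(-0.5) + 2·(-3.5) + 2·(-6.5) + 2·(-9.5) + 2·(-12.5) + (-15.5)] = -70.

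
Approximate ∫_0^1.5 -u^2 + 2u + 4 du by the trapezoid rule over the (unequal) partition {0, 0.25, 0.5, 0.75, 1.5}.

7.046875

Subinterval widths: 0.25, 0.25, 0.25, 0.75.
f(0) = 4, f(0.25) = 4.4375, f(0.5) = 4.75, f(0.75) = 4.9375, f(1.5) = 4.75.
On each subinterval the trapezoid contributes (Δu_i/2)·[f(u_{i-1}) + f(u_i)].
Sum = 7.046875.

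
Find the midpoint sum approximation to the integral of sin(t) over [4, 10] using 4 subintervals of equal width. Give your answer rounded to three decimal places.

Δt = (10 − 4)/4 = 1.5.
Midpoints: 4.75, 6.25, 7.75, 9.25.
f(4.75) ≈ -0.999, f(6.25) ≈ -0.033, f(7.75) ≈ 0.995, f(9.25) ≈ 0.174.
Sum = Δt · [f(4.75) + f(6.25) + f(7.75) + f(9.25)].
Sum ≈ 0.204.

0.204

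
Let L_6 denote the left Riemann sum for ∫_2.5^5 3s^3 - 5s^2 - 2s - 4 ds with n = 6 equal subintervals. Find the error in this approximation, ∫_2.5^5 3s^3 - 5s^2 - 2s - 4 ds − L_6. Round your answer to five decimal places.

Exact integral: ∫_2.5^5 f(s) ds ≈ 228.4114583.
L_6 ≈ 182.7047164.
Error ≈ 228.4114583 − 182.7047164 ≈ 45.70674.

45.70674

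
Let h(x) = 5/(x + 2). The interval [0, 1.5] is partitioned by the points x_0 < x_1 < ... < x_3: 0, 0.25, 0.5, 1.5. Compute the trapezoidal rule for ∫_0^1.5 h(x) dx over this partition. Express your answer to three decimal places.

2.832

Subinterval widths: 0.25, 0.25, 1.
h(0) = 2.5, h(0.25) = 20/9, h(0.5) = 2, h(1.5) = 10/7.
On each subinterval the trapezoid contributes (Δx_i/2)·[h(x_{i-1}) + h(x_i)].
Sum ≈ 2.832.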